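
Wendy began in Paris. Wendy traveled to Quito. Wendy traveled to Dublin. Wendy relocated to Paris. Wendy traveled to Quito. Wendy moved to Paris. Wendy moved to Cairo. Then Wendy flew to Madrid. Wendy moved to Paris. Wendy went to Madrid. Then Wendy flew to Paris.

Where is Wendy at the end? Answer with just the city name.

Answer: Paris

Derivation:
Tracking Wendy's location:
Start: Wendy is in Paris.
After move 1: Paris -> Quito. Wendy is in Quito.
After move 2: Quito -> Dublin. Wendy is in Dublin.
After move 3: Dublin -> Paris. Wendy is in Paris.
After move 4: Paris -> Quito. Wendy is in Quito.
After move 5: Quito -> Paris. Wendy is in Paris.
After move 6: Paris -> Cairo. Wendy is in Cairo.
After move 7: Cairo -> Madrid. Wendy is in Madrid.
After move 8: Madrid -> Paris. Wendy is in Paris.
After move 9: Paris -> Madrid. Wendy is in Madrid.
After move 10: Madrid -> Paris. Wendy is in Paris.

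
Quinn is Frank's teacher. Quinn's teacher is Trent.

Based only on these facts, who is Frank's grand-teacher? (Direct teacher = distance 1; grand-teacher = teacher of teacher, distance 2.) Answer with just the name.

Reconstructing the teacher chain from the given facts:
  Trent -> Quinn -> Frank
(each arrow means 'teacher of the next')
Positions in the chain (0 = top):
  position of Trent: 0
  position of Quinn: 1
  position of Frank: 2

Frank is at position 2; the grand-teacher is 2 steps up the chain, i.e. position 0: Trent.

Answer: Trent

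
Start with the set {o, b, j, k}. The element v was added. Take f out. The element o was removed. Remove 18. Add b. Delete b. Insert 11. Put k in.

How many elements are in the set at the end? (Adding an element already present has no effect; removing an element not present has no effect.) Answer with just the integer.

Answer: 4

Derivation:
Tracking the set through each operation:
Start: {b, j, k, o}
Event 1 (add v): added. Set: {b, j, k, o, v}
Event 2 (remove f): not present, no change. Set: {b, j, k, o, v}
Event 3 (remove o): removed. Set: {b, j, k, v}
Event 4 (remove 18): not present, no change. Set: {b, j, k, v}
Event 5 (add b): already present, no change. Set: {b, j, k, v}
Event 6 (remove b): removed. Set: {j, k, v}
Event 7 (add 11): added. Set: {11, j, k, v}
Event 8 (add k): already present, no change. Set: {11, j, k, v}

Final set: {11, j, k, v} (size 4)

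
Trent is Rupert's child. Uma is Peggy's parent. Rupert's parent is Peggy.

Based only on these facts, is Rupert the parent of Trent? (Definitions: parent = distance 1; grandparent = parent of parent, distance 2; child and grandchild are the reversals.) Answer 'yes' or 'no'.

Reconstructing the parent chain from the given facts:
  Uma -> Peggy -> Rupert -> Trent
(each arrow means 'parent of the next')
Positions in the chain (0 = top):
  position of Uma: 0
  position of Peggy: 1
  position of Rupert: 2
  position of Trent: 3

Rupert is at position 2, Trent is at position 3; signed distance (j - i) = 1.
'parent' requires j - i = 1. Actual distance is 1, so the relation HOLDS.

Answer: yes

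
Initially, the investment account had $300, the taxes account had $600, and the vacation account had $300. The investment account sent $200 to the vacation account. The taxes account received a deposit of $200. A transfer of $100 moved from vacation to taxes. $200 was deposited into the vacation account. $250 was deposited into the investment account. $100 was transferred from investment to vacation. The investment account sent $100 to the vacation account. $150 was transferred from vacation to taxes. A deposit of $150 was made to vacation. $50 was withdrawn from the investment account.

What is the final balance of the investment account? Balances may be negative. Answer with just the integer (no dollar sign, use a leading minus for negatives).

Tracking account balances step by step:
Start: investment=300, taxes=600, vacation=300
Event 1 (transfer 200 investment -> vacation): investment: 300 - 200 = 100, vacation: 300 + 200 = 500. Balances: investment=100, taxes=600, vacation=500
Event 2 (deposit 200 to taxes): taxes: 600 + 200 = 800. Balances: investment=100, taxes=800, vacation=500
Event 3 (transfer 100 vacation -> taxes): vacation: 500 - 100 = 400, taxes: 800 + 100 = 900. Balances: investment=100, taxes=900, vacation=400
Event 4 (deposit 200 to vacation): vacation: 400 + 200 = 600. Balances: investment=100, taxes=900, vacation=600
Event 5 (deposit 250 to investment): investment: 100 + 250 = 350. Balances: investment=350, taxes=900, vacation=600
Event 6 (transfer 100 investment -> vacation): investment: 350 - 100 = 250, vacation: 600 + 100 = 700. Balances: investment=250, taxes=900, vacation=700
Event 7 (transfer 100 investment -> vacation): investment: 250 - 100 = 150, vacation: 700 + 100 = 800. Balances: investment=150, taxes=900, vacation=800
Event 8 (transfer 150 vacation -> taxes): vacation: 800 - 150 = 650, taxes: 900 + 150 = 1050. Balances: investment=150, taxes=1050, vacation=650
Event 9 (deposit 150 to vacation): vacation: 650 + 150 = 800. Balances: investment=150, taxes=1050, vacation=800
Event 10 (withdraw 50 from investment): investment: 150 - 50 = 100. Balances: investment=100, taxes=1050, vacation=800

Final balance of investment: 100

Answer: 100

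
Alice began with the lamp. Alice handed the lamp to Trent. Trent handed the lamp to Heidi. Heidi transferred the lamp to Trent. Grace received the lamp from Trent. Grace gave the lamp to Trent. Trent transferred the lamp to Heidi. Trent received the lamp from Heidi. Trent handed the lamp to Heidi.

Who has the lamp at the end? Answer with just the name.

Tracking the lamp through each event:
Start: Alice has the lamp.
After event 1: Trent has the lamp.
After event 2: Heidi has the lamp.
After event 3: Trent has the lamp.
After event 4: Grace has the lamp.
After event 5: Trent has the lamp.
After event 6: Heidi has the lamp.
After event 7: Trent has the lamp.
After event 8: Heidi has the lamp.

Answer: Heidi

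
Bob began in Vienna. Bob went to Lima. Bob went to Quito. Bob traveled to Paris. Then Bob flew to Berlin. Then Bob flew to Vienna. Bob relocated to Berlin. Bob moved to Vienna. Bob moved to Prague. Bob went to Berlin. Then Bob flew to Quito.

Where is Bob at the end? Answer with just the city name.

Answer: Quito

Derivation:
Tracking Bob's location:
Start: Bob is in Vienna.
After move 1: Vienna -> Lima. Bob is in Lima.
After move 2: Lima -> Quito. Bob is in Quito.
After move 3: Quito -> Paris. Bob is in Paris.
After move 4: Paris -> Berlin. Bob is in Berlin.
After move 5: Berlin -> Vienna. Bob is in Vienna.
After move 6: Vienna -> Berlin. Bob is in Berlin.
After move 7: Berlin -> Vienna. Bob is in Vienna.
After move 8: Vienna -> Prague. Bob is in Prague.
After move 9: Prague -> Berlin. Bob is in Berlin.
After move 10: Berlin -> Quito. Bob is in Quito.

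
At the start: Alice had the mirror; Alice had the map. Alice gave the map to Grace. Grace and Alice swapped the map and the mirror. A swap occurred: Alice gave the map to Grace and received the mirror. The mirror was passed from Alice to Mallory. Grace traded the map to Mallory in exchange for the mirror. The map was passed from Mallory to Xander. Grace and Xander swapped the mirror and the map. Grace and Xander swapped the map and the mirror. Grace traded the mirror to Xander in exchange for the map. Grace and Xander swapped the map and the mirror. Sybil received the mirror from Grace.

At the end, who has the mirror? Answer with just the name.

Answer: Sybil

Derivation:
Tracking all object holders:
Start: mirror:Alice, map:Alice
Event 1 (give map: Alice -> Grace). State: mirror:Alice, map:Grace
Event 2 (swap map<->mirror: now map:Alice, mirror:Grace). State: mirror:Grace, map:Alice
Event 3 (swap map<->mirror: now map:Grace, mirror:Alice). State: mirror:Alice, map:Grace
Event 4 (give mirror: Alice -> Mallory). State: mirror:Mallory, map:Grace
Event 5 (swap map<->mirror: now map:Mallory, mirror:Grace). State: mirror:Grace, map:Mallory
Event 6 (give map: Mallory -> Xander). State: mirror:Grace, map:Xander
Event 7 (swap mirror<->map: now mirror:Xander, map:Grace). State: mirror:Xander, map:Grace
Event 8 (swap map<->mirror: now map:Xander, mirror:Grace). State: mirror:Grace, map:Xander
Event 9 (swap mirror<->map: now mirror:Xander, map:Grace). State: mirror:Xander, map:Grace
Event 10 (swap map<->mirror: now map:Xander, mirror:Grace). State: mirror:Grace, map:Xander
Event 11 (give mirror: Grace -> Sybil). State: mirror:Sybil, map:Xander

Final state: mirror:Sybil, map:Xander
The mirror is held by Sybil.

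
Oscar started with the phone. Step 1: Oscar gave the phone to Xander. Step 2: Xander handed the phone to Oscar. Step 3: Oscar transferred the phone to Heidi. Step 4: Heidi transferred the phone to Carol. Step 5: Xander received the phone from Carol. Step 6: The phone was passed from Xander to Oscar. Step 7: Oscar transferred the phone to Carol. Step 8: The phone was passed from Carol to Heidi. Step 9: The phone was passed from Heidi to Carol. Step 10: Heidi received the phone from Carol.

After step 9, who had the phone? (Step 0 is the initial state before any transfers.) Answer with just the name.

Tracking the phone holder through step 9:
After step 0 (start): Oscar
After step 1: Xander
After step 2: Oscar
After step 3: Heidi
After step 4: Carol
After step 5: Xander
After step 6: Oscar
After step 7: Carol
After step 8: Heidi
After step 9: Carol

At step 9, the holder is Carol.

Answer: Carol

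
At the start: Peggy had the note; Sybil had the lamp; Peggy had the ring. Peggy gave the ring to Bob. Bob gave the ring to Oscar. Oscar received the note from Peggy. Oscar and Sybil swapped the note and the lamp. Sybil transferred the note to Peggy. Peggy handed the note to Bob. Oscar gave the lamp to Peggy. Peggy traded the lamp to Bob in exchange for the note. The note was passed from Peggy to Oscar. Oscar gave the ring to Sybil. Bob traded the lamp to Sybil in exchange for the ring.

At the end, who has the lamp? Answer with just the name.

Tracking all object holders:
Start: note:Peggy, lamp:Sybil, ring:Peggy
Event 1 (give ring: Peggy -> Bob). State: note:Peggy, lamp:Sybil, ring:Bob
Event 2 (give ring: Bob -> Oscar). State: note:Peggy, lamp:Sybil, ring:Oscar
Event 3 (give note: Peggy -> Oscar). State: note:Oscar, lamp:Sybil, ring:Oscar
Event 4 (swap note<->lamp: now note:Sybil, lamp:Oscar). State: note:Sybil, lamp:Oscar, ring:Oscar
Event 5 (give note: Sybil -> Peggy). State: note:Peggy, lamp:Oscar, ring:Oscar
Event 6 (give note: Peggy -> Bob). State: note:Bob, lamp:Oscar, ring:Oscar
Event 7 (give lamp: Oscar -> Peggy). State: note:Bob, lamp:Peggy, ring:Oscar
Event 8 (swap lamp<->note: now lamp:Bob, note:Peggy). State: note:Peggy, lamp:Bob, ring:Oscar
Event 9 (give note: Peggy -> Oscar). State: note:Oscar, lamp:Bob, ring:Oscar
Event 10 (give ring: Oscar -> Sybil). State: note:Oscar, lamp:Bob, ring:Sybil
Event 11 (swap lamp<->ring: now lamp:Sybil, ring:Bob). State: note:Oscar, lamp:Sybil, ring:Bob

Final state: note:Oscar, lamp:Sybil, ring:Bob
The lamp is held by Sybil.

Answer: Sybil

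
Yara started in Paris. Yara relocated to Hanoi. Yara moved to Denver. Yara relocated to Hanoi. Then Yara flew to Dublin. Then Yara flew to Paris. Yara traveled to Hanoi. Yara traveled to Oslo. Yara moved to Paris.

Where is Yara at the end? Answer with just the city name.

Tracking Yara's location:
Start: Yara is in Paris.
After move 1: Paris -> Hanoi. Yara is in Hanoi.
After move 2: Hanoi -> Denver. Yara is in Denver.
After move 3: Denver -> Hanoi. Yara is in Hanoi.
After move 4: Hanoi -> Dublin. Yara is in Dublin.
After move 5: Dublin -> Paris. Yara is in Paris.
After move 6: Paris -> Hanoi. Yara is in Hanoi.
After move 7: Hanoi -> Oslo. Yara is in Oslo.
After move 8: Oslo -> Paris. Yara is in Paris.

Answer: Paris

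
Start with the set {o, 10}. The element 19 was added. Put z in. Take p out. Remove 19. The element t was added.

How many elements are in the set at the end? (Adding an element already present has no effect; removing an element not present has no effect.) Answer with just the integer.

Tracking the set through each operation:
Start: {10, o}
Event 1 (add 19): added. Set: {10, 19, o}
Event 2 (add z): added. Set: {10, 19, o, z}
Event 3 (remove p): not present, no change. Set: {10, 19, o, z}
Event 4 (remove 19): removed. Set: {10, o, z}
Event 5 (add t): added. Set: {10, o, t, z}

Final set: {10, o, t, z} (size 4)

Answer: 4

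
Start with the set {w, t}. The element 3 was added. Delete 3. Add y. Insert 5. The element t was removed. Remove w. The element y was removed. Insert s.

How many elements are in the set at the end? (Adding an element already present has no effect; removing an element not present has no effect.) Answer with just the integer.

Tracking the set through each operation:
Start: {t, w}
Event 1 (add 3): added. Set: {3, t, w}
Event 2 (remove 3): removed. Set: {t, w}
Event 3 (add y): added. Set: {t, w, y}
Event 4 (add 5): added. Set: {5, t, w, y}
Event 5 (remove t): removed. Set: {5, w, y}
Event 6 (remove w): removed. Set: {5, y}
Event 7 (remove y): removed. Set: {5}
Event 8 (add s): added. Set: {5, s}

Final set: {5, s} (size 2)

Answer: 2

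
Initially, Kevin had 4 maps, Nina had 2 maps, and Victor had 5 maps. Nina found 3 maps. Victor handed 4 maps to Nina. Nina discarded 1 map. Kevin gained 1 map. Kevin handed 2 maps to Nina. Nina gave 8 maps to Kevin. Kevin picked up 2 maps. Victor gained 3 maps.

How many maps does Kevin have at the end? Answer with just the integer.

Tracking counts step by step:
Start: Kevin=4, Nina=2, Victor=5
Event 1 (Nina +3): Nina: 2 -> 5. State: Kevin=4, Nina=5, Victor=5
Event 2 (Victor -> Nina, 4): Victor: 5 -> 1, Nina: 5 -> 9. State: Kevin=4, Nina=9, Victor=1
Event 3 (Nina -1): Nina: 9 -> 8. State: Kevin=4, Nina=8, Victor=1
Event 4 (Kevin +1): Kevin: 4 -> 5. State: Kevin=5, Nina=8, Victor=1
Event 5 (Kevin -> Nina, 2): Kevin: 5 -> 3, Nina: 8 -> 10. State: Kevin=3, Nina=10, Victor=1
Event 6 (Nina -> Kevin, 8): Nina: 10 -> 2, Kevin: 3 -> 11. State: Kevin=11, Nina=2, Victor=1
Event 7 (Kevin +2): Kevin: 11 -> 13. State: Kevin=13, Nina=2, Victor=1
Event 8 (Victor +3): Victor: 1 -> 4. State: Kevin=13, Nina=2, Victor=4

Kevin's final count: 13

Answer: 13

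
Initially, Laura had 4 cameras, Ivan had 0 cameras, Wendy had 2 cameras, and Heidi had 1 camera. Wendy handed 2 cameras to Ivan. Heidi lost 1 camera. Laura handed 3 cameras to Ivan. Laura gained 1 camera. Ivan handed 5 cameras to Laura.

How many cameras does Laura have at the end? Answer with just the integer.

Answer: 7

Derivation:
Tracking counts step by step:
Start: Laura=4, Ivan=0, Wendy=2, Heidi=1
Event 1 (Wendy -> Ivan, 2): Wendy: 2 -> 0, Ivan: 0 -> 2. State: Laura=4, Ivan=2, Wendy=0, Heidi=1
Event 2 (Heidi -1): Heidi: 1 -> 0. State: Laura=4, Ivan=2, Wendy=0, Heidi=0
Event 3 (Laura -> Ivan, 3): Laura: 4 -> 1, Ivan: 2 -> 5. State: Laura=1, Ivan=5, Wendy=0, Heidi=0
Event 4 (Laura +1): Laura: 1 -> 2. State: Laura=2, Ivan=5, Wendy=0, Heidi=0
Event 5 (Ivan -> Laura, 5): Ivan: 5 -> 0, Laura: 2 -> 7. State: Laura=7, Ivan=0, Wendy=0, Heidi=0

Laura's final count: 7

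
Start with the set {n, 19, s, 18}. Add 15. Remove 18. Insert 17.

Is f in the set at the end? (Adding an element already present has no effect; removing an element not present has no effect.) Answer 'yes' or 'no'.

Answer: no

Derivation:
Tracking the set through each operation:
Start: {18, 19, n, s}
Event 1 (add 15): added. Set: {15, 18, 19, n, s}
Event 2 (remove 18): removed. Set: {15, 19, n, s}
Event 3 (add 17): added. Set: {15, 17, 19, n, s}

Final set: {15, 17, 19, n, s} (size 5)
f is NOT in the final set.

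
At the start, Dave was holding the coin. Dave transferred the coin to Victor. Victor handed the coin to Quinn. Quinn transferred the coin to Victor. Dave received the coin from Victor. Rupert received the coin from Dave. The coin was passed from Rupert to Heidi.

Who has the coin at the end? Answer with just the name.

Answer: Heidi

Derivation:
Tracking the coin through each event:
Start: Dave has the coin.
After event 1: Victor has the coin.
After event 2: Quinn has the coin.
After event 3: Victor has the coin.
After event 4: Dave has the coin.
After event 5: Rupert has the coin.
After event 6: Heidi has the coin.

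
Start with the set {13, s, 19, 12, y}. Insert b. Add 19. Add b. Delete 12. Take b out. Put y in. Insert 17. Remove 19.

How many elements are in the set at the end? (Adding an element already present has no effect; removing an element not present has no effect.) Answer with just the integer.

Answer: 4

Derivation:
Tracking the set through each operation:
Start: {12, 13, 19, s, y}
Event 1 (add b): added. Set: {12, 13, 19, b, s, y}
Event 2 (add 19): already present, no change. Set: {12, 13, 19, b, s, y}
Event 3 (add b): already present, no change. Set: {12, 13, 19, b, s, y}
Event 4 (remove 12): removed. Set: {13, 19, b, s, y}
Event 5 (remove b): removed. Set: {13, 19, s, y}
Event 6 (add y): already present, no change. Set: {13, 19, s, y}
Event 7 (add 17): added. Set: {13, 17, 19, s, y}
Event 8 (remove 19): removed. Set: {13, 17, s, y}

Final set: {13, 17, s, y} (size 4)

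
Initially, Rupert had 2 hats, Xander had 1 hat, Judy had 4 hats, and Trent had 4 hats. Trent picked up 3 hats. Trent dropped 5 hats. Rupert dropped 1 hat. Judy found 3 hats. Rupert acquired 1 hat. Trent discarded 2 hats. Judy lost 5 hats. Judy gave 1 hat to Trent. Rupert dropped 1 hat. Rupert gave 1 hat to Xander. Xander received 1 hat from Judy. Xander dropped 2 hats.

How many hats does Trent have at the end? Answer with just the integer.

Tracking counts step by step:
Start: Rupert=2, Xander=1, Judy=4, Trent=4
Event 1 (Trent +3): Trent: 4 -> 7. State: Rupert=2, Xander=1, Judy=4, Trent=7
Event 2 (Trent -5): Trent: 7 -> 2. State: Rupert=2, Xander=1, Judy=4, Trent=2
Event 3 (Rupert -1): Rupert: 2 -> 1. State: Rupert=1, Xander=1, Judy=4, Trent=2
Event 4 (Judy +3): Judy: 4 -> 7. State: Rupert=1, Xander=1, Judy=7, Trent=2
Event 5 (Rupert +1): Rupert: 1 -> 2. State: Rupert=2, Xander=1, Judy=7, Trent=2
Event 6 (Trent -2): Trent: 2 -> 0. State: Rupert=2, Xander=1, Judy=7, Trent=0
Event 7 (Judy -5): Judy: 7 -> 2. State: Rupert=2, Xander=1, Judy=2, Trent=0
Event 8 (Judy -> Trent, 1): Judy: 2 -> 1, Trent: 0 -> 1. State: Rupert=2, Xander=1, Judy=1, Trent=1
Event 9 (Rupert -1): Rupert: 2 -> 1. State: Rupert=1, Xander=1, Judy=1, Trent=1
Event 10 (Rupert -> Xander, 1): Rupert: 1 -> 0, Xander: 1 -> 2. State: Rupert=0, Xander=2, Judy=1, Trent=1
Event 11 (Judy -> Xander, 1): Judy: 1 -> 0, Xander: 2 -> 3. State: Rupert=0, Xander=3, Judy=0, Trent=1
Event 12 (Xander -2): Xander: 3 -> 1. State: Rupert=0, Xander=1, Judy=0, Trent=1

Trent's final count: 1

Answer: 1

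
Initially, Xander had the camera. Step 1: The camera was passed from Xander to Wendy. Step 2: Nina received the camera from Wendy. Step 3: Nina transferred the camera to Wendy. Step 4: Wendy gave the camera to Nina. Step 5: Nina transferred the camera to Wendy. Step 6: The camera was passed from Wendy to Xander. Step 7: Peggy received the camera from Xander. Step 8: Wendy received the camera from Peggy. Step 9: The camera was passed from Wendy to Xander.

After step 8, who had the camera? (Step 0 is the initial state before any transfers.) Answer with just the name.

Tracking the camera holder through step 8:
After step 0 (start): Xander
After step 1: Wendy
After step 2: Nina
After step 3: Wendy
After step 4: Nina
After step 5: Wendy
After step 6: Xander
After step 7: Peggy
After step 8: Wendy

At step 8, the holder is Wendy.

Answer: Wendy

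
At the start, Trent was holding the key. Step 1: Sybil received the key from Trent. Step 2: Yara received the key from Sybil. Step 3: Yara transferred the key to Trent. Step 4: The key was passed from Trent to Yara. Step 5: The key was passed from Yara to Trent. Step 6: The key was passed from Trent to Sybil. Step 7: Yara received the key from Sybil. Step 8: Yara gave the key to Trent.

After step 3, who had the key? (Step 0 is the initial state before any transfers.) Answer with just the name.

Tracking the key holder through step 3:
After step 0 (start): Trent
After step 1: Sybil
After step 2: Yara
After step 3: Trent

At step 3, the holder is Trent.

Answer: Trent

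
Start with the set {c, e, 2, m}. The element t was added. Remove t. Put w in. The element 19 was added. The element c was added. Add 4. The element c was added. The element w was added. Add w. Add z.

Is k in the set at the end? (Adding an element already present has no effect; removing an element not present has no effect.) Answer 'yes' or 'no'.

Tracking the set through each operation:
Start: {2, c, e, m}
Event 1 (add t): added. Set: {2, c, e, m, t}
Event 2 (remove t): removed. Set: {2, c, e, m}
Event 3 (add w): added. Set: {2, c, e, m, w}
Event 4 (add 19): added. Set: {19, 2, c, e, m, w}
Event 5 (add c): already present, no change. Set: {19, 2, c, e, m, w}
Event 6 (add 4): added. Set: {19, 2, 4, c, e, m, w}
Event 7 (add c): already present, no change. Set: {19, 2, 4, c, e, m, w}
Event 8 (add w): already present, no change. Set: {19, 2, 4, c, e, m, w}
Event 9 (add w): already present, no change. Set: {19, 2, 4, c, e, m, w}
Event 10 (add z): added. Set: {19, 2, 4, c, e, m, w, z}

Final set: {19, 2, 4, c, e, m, w, z} (size 8)
k is NOT in the final set.

Answer: no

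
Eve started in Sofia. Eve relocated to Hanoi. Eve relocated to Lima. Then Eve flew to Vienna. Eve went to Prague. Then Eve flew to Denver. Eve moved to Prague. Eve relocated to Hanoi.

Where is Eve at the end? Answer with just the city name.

Answer: Hanoi

Derivation:
Tracking Eve's location:
Start: Eve is in Sofia.
After move 1: Sofia -> Hanoi. Eve is in Hanoi.
After move 2: Hanoi -> Lima. Eve is in Lima.
After move 3: Lima -> Vienna. Eve is in Vienna.
After move 4: Vienna -> Prague. Eve is in Prague.
After move 5: Prague -> Denver. Eve is in Denver.
After move 6: Denver -> Prague. Eve is in Prague.
After move 7: Prague -> Hanoi. Eve is in Hanoi.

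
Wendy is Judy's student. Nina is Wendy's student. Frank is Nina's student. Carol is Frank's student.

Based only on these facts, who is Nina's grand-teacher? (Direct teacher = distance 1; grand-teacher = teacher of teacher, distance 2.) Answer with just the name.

Reconstructing the teacher chain from the given facts:
  Judy -> Wendy -> Nina -> Frank -> Carol
(each arrow means 'teacher of the next')
Positions in the chain (0 = top):
  position of Judy: 0
  position of Wendy: 1
  position of Nina: 2
  position of Frank: 3
  position of Carol: 4

Nina is at position 2; the grand-teacher is 2 steps up the chain, i.e. position 0: Judy.

Answer: Judy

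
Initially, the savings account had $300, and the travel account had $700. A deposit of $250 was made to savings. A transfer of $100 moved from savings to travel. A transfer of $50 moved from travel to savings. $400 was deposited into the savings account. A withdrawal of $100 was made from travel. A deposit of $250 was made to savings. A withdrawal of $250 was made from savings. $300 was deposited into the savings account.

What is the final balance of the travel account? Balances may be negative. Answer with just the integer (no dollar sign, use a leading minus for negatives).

Answer: 650

Derivation:
Tracking account balances step by step:
Start: savings=300, travel=700
Event 1 (deposit 250 to savings): savings: 300 + 250 = 550. Balances: savings=550, travel=700
Event 2 (transfer 100 savings -> travel): savings: 550 - 100 = 450, travel: 700 + 100 = 800. Balances: savings=450, travel=800
Event 3 (transfer 50 travel -> savings): travel: 800 - 50 = 750, savings: 450 + 50 = 500. Balances: savings=500, travel=750
Event 4 (deposit 400 to savings): savings: 500 + 400 = 900. Balances: savings=900, travel=750
Event 5 (withdraw 100 from travel): travel: 750 - 100 = 650. Balances: savings=900, travel=650
Event 6 (deposit 250 to savings): savings: 900 + 250 = 1150. Balances: savings=1150, travel=650
Event 7 (withdraw 250 from savings): savings: 1150 - 250 = 900. Balances: savings=900, travel=650
Event 8 (deposit 300 to savings): savings: 900 + 300 = 1200. Balances: savings=1200, travel=650

Final balance of travel: 650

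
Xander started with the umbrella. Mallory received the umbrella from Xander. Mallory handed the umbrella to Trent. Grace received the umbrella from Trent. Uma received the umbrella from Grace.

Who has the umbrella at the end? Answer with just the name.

Tracking the umbrella through each event:
Start: Xander has the umbrella.
After event 1: Mallory has the umbrella.
After event 2: Trent has the umbrella.
After event 3: Grace has the umbrella.
After event 4: Uma has the umbrella.

Answer: Uma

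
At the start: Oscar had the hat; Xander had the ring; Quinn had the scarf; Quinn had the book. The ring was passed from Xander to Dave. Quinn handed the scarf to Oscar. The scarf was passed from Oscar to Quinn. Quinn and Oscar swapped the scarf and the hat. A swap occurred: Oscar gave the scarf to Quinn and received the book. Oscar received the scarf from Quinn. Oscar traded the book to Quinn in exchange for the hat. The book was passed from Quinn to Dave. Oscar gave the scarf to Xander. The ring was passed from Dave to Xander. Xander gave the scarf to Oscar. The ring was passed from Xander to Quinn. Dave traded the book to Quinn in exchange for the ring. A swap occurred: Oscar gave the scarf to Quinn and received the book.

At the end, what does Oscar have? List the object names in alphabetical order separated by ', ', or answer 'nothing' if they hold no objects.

Answer: book, hat

Derivation:
Tracking all object holders:
Start: hat:Oscar, ring:Xander, scarf:Quinn, book:Quinn
Event 1 (give ring: Xander -> Dave). State: hat:Oscar, ring:Dave, scarf:Quinn, book:Quinn
Event 2 (give scarf: Quinn -> Oscar). State: hat:Oscar, ring:Dave, scarf:Oscar, book:Quinn
Event 3 (give scarf: Oscar -> Quinn). State: hat:Oscar, ring:Dave, scarf:Quinn, book:Quinn
Event 4 (swap scarf<->hat: now scarf:Oscar, hat:Quinn). State: hat:Quinn, ring:Dave, scarf:Oscar, book:Quinn
Event 5 (swap scarf<->book: now scarf:Quinn, book:Oscar). State: hat:Quinn, ring:Dave, scarf:Quinn, book:Oscar
Event 6 (give scarf: Quinn -> Oscar). State: hat:Quinn, ring:Dave, scarf:Oscar, book:Oscar
Event 7 (swap book<->hat: now book:Quinn, hat:Oscar). State: hat:Oscar, ring:Dave, scarf:Oscar, book:Quinn
Event 8 (give book: Quinn -> Dave). State: hat:Oscar, ring:Dave, scarf:Oscar, book:Dave
Event 9 (give scarf: Oscar -> Xander). State: hat:Oscar, ring:Dave, scarf:Xander, book:Dave
Event 10 (give ring: Dave -> Xander). State: hat:Oscar, ring:Xander, scarf:Xander, book:Dave
Event 11 (give scarf: Xander -> Oscar). State: hat:Oscar, ring:Xander, scarf:Oscar, book:Dave
Event 12 (give ring: Xander -> Quinn). State: hat:Oscar, ring:Quinn, scarf:Oscar, book:Dave
Event 13 (swap book<->ring: now book:Quinn, ring:Dave). State: hat:Oscar, ring:Dave, scarf:Oscar, book:Quinn
Event 14 (swap scarf<->book: now scarf:Quinn, book:Oscar). State: hat:Oscar, ring:Dave, scarf:Quinn, book:Oscar

Final state: hat:Oscar, ring:Dave, scarf:Quinn, book:Oscar
Oscar holds: book, hat.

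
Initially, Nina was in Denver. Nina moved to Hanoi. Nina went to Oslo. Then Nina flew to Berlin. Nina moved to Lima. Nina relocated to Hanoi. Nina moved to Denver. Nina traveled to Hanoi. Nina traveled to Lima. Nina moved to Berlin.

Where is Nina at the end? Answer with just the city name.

Answer: Berlin

Derivation:
Tracking Nina's location:
Start: Nina is in Denver.
After move 1: Denver -> Hanoi. Nina is in Hanoi.
After move 2: Hanoi -> Oslo. Nina is in Oslo.
After move 3: Oslo -> Berlin. Nina is in Berlin.
After move 4: Berlin -> Lima. Nina is in Lima.
After move 5: Lima -> Hanoi. Nina is in Hanoi.
After move 6: Hanoi -> Denver. Nina is in Denver.
After move 7: Denver -> Hanoi. Nina is in Hanoi.
After move 8: Hanoi -> Lima. Nina is in Lima.
After move 9: Lima -> Berlin. Nina is in Berlin.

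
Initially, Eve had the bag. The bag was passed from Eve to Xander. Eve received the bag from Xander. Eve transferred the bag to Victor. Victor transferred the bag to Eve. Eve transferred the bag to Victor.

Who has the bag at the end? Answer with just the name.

Tracking the bag through each event:
Start: Eve has the bag.
After event 1: Xander has the bag.
After event 2: Eve has the bag.
After event 3: Victor has the bag.
After event 4: Eve has the bag.
After event 5: Victor has the bag.

Answer: Victor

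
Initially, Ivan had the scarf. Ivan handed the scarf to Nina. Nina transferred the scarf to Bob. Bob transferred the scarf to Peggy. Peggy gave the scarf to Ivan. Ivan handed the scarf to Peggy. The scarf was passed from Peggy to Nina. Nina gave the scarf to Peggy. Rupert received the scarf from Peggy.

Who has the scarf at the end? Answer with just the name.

Answer: Rupert

Derivation:
Tracking the scarf through each event:
Start: Ivan has the scarf.
After event 1: Nina has the scarf.
After event 2: Bob has the scarf.
After event 3: Peggy has the scarf.
After event 4: Ivan has the scarf.
After event 5: Peggy has the scarf.
After event 6: Nina has the scarf.
After event 7: Peggy has the scarf.
After event 8: Rupert has the scarf.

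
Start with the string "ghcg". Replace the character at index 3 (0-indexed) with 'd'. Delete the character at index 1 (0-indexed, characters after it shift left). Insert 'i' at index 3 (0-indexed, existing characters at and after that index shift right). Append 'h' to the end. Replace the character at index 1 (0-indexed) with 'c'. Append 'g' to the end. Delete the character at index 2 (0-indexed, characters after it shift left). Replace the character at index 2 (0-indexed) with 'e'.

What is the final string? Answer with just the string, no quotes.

Applying each edit step by step:
Start: "ghcg"
Op 1 (replace idx 3: 'g' -> 'd'): "ghcg" -> "ghcd"
Op 2 (delete idx 1 = 'h'): "ghcd" -> "gcd"
Op 3 (insert 'i' at idx 3): "gcd" -> "gcdi"
Op 4 (append 'h'): "gcdi" -> "gcdih"
Op 5 (replace idx 1: 'c' -> 'c'): "gcdih" -> "gcdih"
Op 6 (append 'g'): "gcdih" -> "gcdihg"
Op 7 (delete idx 2 = 'd'): "gcdihg" -> "gcihg"
Op 8 (replace idx 2: 'i' -> 'e'): "gcihg" -> "gcehg"

Answer: gcehg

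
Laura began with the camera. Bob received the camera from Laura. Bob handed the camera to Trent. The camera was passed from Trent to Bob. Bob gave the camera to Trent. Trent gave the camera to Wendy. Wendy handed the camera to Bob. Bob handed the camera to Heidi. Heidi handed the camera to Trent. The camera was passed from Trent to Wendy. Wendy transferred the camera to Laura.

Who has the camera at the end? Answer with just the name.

Answer: Laura

Derivation:
Tracking the camera through each event:
Start: Laura has the camera.
After event 1: Bob has the camera.
After event 2: Trent has the camera.
After event 3: Bob has the camera.
After event 4: Trent has the camera.
After event 5: Wendy has the camera.
After event 6: Bob has the camera.
After event 7: Heidi has the camera.
After event 8: Trent has the camera.
After event 9: Wendy has the camera.
After event 10: Laura has the camera.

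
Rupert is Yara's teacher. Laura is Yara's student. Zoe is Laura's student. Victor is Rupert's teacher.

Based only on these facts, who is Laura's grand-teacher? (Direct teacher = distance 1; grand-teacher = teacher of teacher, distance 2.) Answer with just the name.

Reconstructing the teacher chain from the given facts:
  Victor -> Rupert -> Yara -> Laura -> Zoe
(each arrow means 'teacher of the next')
Positions in the chain (0 = top):
  position of Victor: 0
  position of Rupert: 1
  position of Yara: 2
  position of Laura: 3
  position of Zoe: 4

Laura is at position 3; the grand-teacher is 2 steps up the chain, i.e. position 1: Rupert.

Answer: Rupert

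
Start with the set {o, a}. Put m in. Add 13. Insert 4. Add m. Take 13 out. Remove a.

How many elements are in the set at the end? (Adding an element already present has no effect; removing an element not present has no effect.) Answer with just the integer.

Answer: 3

Derivation:
Tracking the set through each operation:
Start: {a, o}
Event 1 (add m): added. Set: {a, m, o}
Event 2 (add 13): added. Set: {13, a, m, o}
Event 3 (add 4): added. Set: {13, 4, a, m, o}
Event 4 (add m): already present, no change. Set: {13, 4, a, m, o}
Event 5 (remove 13): removed. Set: {4, a, m, o}
Event 6 (remove a): removed. Set: {4, m, o}

Final set: {4, m, o} (size 3)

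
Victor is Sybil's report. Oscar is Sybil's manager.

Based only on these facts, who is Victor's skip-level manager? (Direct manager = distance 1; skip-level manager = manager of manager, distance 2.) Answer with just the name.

Reconstructing the manager chain from the given facts:
  Oscar -> Sybil -> Victor
(each arrow means 'manager of the next')
Positions in the chain (0 = top):
  position of Oscar: 0
  position of Sybil: 1
  position of Victor: 2

Victor is at position 2; the skip-level manager is 2 steps up the chain, i.e. position 0: Oscar.

Answer: Oscar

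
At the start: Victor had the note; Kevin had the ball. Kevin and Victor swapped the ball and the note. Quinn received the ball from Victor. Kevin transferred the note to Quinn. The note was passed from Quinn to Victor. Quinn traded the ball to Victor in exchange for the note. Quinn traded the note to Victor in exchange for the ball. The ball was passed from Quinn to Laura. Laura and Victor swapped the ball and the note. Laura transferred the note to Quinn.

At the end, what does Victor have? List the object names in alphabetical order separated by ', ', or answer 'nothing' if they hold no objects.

Answer: ball

Derivation:
Tracking all object holders:
Start: note:Victor, ball:Kevin
Event 1 (swap ball<->note: now ball:Victor, note:Kevin). State: note:Kevin, ball:Victor
Event 2 (give ball: Victor -> Quinn). State: note:Kevin, ball:Quinn
Event 3 (give note: Kevin -> Quinn). State: note:Quinn, ball:Quinn
Event 4 (give note: Quinn -> Victor). State: note:Victor, ball:Quinn
Event 5 (swap ball<->note: now ball:Victor, note:Quinn). State: note:Quinn, ball:Victor
Event 6 (swap note<->ball: now note:Victor, ball:Quinn). State: note:Victor, ball:Quinn
Event 7 (give ball: Quinn -> Laura). State: note:Victor, ball:Laura
Event 8 (swap ball<->note: now ball:Victor, note:Laura). State: note:Laura, ball:Victor
Event 9 (give note: Laura -> Quinn). State: note:Quinn, ball:Victor

Final state: note:Quinn, ball:Victor
Victor holds: ball.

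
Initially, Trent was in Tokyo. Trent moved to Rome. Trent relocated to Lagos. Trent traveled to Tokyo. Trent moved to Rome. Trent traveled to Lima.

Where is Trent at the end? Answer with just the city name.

Tracking Trent's location:
Start: Trent is in Tokyo.
After move 1: Tokyo -> Rome. Trent is in Rome.
After move 2: Rome -> Lagos. Trent is in Lagos.
After move 3: Lagos -> Tokyo. Trent is in Tokyo.
After move 4: Tokyo -> Rome. Trent is in Rome.
After move 5: Rome -> Lima. Trent is in Lima.

Answer: Lima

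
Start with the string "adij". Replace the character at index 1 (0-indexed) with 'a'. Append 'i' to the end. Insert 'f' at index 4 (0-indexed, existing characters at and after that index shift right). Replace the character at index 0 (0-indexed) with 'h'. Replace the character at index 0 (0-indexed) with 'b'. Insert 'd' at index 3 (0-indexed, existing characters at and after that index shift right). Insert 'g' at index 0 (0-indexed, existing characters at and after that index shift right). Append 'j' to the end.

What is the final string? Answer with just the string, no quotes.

Applying each edit step by step:
Start: "adij"
Op 1 (replace idx 1: 'd' -> 'a'): "adij" -> "aaij"
Op 2 (append 'i'): "aaij" -> "aaiji"
Op 3 (insert 'f' at idx 4): "aaiji" -> "aaijfi"
Op 4 (replace idx 0: 'a' -> 'h'): "aaijfi" -> "haijfi"
Op 5 (replace idx 0: 'h' -> 'b'): "haijfi" -> "baijfi"
Op 6 (insert 'd' at idx 3): "baijfi" -> "baidjfi"
Op 7 (insert 'g' at idx 0): "baidjfi" -> "gbaidjfi"
Op 8 (append 'j'): "gbaidjfi" -> "gbaidjfij"

Answer: gbaidjfij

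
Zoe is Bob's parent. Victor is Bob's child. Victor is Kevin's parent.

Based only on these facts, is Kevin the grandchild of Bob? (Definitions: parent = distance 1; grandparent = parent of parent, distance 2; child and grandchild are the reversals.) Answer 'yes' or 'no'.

Reconstructing the parent chain from the given facts:
  Zoe -> Bob -> Victor -> Kevin
(each arrow means 'parent of the next')
Positions in the chain (0 = top):
  position of Zoe: 0
  position of Bob: 1
  position of Victor: 2
  position of Kevin: 3

Kevin is at position 3, Bob is at position 1; signed distance (j - i) = -2.
'grandchild' requires j - i = -2. Actual distance is -2, so the relation HOLDS.

Answer: yes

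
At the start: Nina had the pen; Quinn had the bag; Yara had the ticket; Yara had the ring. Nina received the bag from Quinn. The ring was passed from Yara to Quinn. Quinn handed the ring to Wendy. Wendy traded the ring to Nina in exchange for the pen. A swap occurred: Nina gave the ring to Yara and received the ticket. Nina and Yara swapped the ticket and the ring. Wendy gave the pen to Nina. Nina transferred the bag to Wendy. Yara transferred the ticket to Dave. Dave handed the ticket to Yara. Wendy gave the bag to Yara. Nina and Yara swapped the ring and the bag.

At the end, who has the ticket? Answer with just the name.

Tracking all object holders:
Start: pen:Nina, bag:Quinn, ticket:Yara, ring:Yara
Event 1 (give bag: Quinn -> Nina). State: pen:Nina, bag:Nina, ticket:Yara, ring:Yara
Event 2 (give ring: Yara -> Quinn). State: pen:Nina, bag:Nina, ticket:Yara, ring:Quinn
Event 3 (give ring: Quinn -> Wendy). State: pen:Nina, bag:Nina, ticket:Yara, ring:Wendy
Event 4 (swap ring<->pen: now ring:Nina, pen:Wendy). State: pen:Wendy, bag:Nina, ticket:Yara, ring:Nina
Event 5 (swap ring<->ticket: now ring:Yara, ticket:Nina). State: pen:Wendy, bag:Nina, ticket:Nina, ring:Yara
Event 6 (swap ticket<->ring: now ticket:Yara, ring:Nina). State: pen:Wendy, bag:Nina, ticket:Yara, ring:Nina
Event 7 (give pen: Wendy -> Nina). State: pen:Nina, bag:Nina, ticket:Yara, ring:Nina
Event 8 (give bag: Nina -> Wendy). State: pen:Nina, bag:Wendy, ticket:Yara, ring:Nina
Event 9 (give ticket: Yara -> Dave). State: pen:Nina, bag:Wendy, ticket:Dave, ring:Nina
Event 10 (give ticket: Dave -> Yara). State: pen:Nina, bag:Wendy, ticket:Yara, ring:Nina
Event 11 (give bag: Wendy -> Yara). State: pen:Nina, bag:Yara, ticket:Yara, ring:Nina
Event 12 (swap ring<->bag: now ring:Yara, bag:Nina). State: pen:Nina, bag:Nina, ticket:Yara, ring:Yara

Final state: pen:Nina, bag:Nina, ticket:Yara, ring:Yara
The ticket is held by Yara.

Answer: Yara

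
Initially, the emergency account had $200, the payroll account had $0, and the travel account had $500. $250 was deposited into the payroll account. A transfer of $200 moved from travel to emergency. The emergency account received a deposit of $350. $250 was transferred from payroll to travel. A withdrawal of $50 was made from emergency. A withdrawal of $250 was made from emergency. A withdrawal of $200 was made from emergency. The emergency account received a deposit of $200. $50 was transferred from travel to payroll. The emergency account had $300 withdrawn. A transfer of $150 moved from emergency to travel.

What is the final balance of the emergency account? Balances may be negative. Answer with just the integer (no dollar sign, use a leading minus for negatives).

Answer: 0

Derivation:
Tracking account balances step by step:
Start: emergency=200, payroll=0, travel=500
Event 1 (deposit 250 to payroll): payroll: 0 + 250 = 250. Balances: emergency=200, payroll=250, travel=500
Event 2 (transfer 200 travel -> emergency): travel: 500 - 200 = 300, emergency: 200 + 200 = 400. Balances: emergency=400, payroll=250, travel=300
Event 3 (deposit 350 to emergency): emergency: 400 + 350 = 750. Balances: emergency=750, payroll=250, travel=300
Event 4 (transfer 250 payroll -> travel): payroll: 250 - 250 = 0, travel: 300 + 250 = 550. Balances: emergency=750, payroll=0, travel=550
Event 5 (withdraw 50 from emergency): emergency: 750 - 50 = 700. Balances: emergency=700, payroll=0, travel=550
Event 6 (withdraw 250 from emergency): emergency: 700 - 250 = 450. Balances: emergency=450, payroll=0, travel=550
Event 7 (withdraw 200 from emergency): emergency: 450 - 200 = 250. Balances: emergency=250, payroll=0, travel=550
Event 8 (deposit 200 to emergency): emergency: 250 + 200 = 450. Balances: emergency=450, payroll=0, travel=550
Event 9 (transfer 50 travel -> payroll): travel: 550 - 50 = 500, payroll: 0 + 50 = 50. Balances: emergency=450, payroll=50, travel=500
Event 10 (withdraw 300 from emergency): emergency: 450 - 300 = 150. Balances: emergency=150, payroll=50, travel=500
Event 11 (transfer 150 emergency -> travel): emergency: 150 - 150 = 0, travel: 500 + 150 = 650. Balances: emergency=0, payroll=50, travel=650

Final balance of emergency: 0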